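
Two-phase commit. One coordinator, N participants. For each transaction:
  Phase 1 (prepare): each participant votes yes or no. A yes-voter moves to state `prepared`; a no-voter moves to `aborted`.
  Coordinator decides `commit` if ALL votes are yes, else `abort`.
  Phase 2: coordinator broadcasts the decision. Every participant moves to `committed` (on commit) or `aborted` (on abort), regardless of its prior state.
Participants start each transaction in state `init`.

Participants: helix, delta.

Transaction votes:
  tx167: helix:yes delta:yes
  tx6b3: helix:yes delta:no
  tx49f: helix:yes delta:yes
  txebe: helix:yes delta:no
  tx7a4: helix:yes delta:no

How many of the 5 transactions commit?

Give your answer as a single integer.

Answer: 2

Derivation:
tx167: all yes -> commit (commits=1)
tx6b3: no from delta -> abort (commits=1)
tx49f: all yes -> commit (commits=2)
txebe: no from delta -> abort (commits=2)
tx7a4: no from delta -> abort (commits=2)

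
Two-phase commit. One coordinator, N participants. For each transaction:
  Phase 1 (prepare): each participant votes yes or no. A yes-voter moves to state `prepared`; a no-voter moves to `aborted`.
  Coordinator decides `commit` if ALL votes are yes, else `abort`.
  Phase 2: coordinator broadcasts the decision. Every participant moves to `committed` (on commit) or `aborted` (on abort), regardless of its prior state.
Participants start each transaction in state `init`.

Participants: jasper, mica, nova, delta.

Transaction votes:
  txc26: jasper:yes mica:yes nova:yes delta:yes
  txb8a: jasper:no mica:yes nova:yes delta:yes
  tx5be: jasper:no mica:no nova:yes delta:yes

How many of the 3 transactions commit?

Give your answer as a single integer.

Answer: 1

Derivation:
txc26: all yes -> commit (commits=1)
txb8a: no from jasper -> abort (commits=1)
tx5be: no from jasper, mica -> abort (commits=1)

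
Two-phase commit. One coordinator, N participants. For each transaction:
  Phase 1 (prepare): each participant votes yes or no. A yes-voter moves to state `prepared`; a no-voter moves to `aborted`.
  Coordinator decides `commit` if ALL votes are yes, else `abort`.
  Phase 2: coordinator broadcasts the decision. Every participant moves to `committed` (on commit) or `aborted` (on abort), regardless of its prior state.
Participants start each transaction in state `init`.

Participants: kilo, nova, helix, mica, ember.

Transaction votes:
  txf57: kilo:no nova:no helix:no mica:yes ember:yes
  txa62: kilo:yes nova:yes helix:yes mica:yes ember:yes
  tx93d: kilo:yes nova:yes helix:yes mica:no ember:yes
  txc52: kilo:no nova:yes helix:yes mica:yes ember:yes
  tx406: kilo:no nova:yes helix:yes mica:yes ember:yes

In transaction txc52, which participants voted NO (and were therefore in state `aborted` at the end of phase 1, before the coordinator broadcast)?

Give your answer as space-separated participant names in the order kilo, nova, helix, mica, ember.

Txn txc52 phase 1: kilo no -> aborted; nova yes -> prepared; helix yes -> prepared; mica yes -> prepared; ember yes -> prepared

Answer: kilo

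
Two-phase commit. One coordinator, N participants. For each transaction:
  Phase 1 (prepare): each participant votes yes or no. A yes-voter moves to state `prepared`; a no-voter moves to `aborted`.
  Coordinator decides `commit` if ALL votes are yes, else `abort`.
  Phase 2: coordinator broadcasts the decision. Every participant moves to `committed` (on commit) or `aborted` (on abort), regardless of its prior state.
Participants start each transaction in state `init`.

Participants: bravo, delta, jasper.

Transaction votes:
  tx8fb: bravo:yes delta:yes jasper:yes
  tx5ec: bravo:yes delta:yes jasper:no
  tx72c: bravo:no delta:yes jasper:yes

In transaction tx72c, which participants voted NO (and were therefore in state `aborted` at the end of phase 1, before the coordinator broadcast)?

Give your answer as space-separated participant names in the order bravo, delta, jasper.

Txn tx72c phase 1: bravo no -> aborted; delta yes -> prepared; jasper yes -> prepared

Answer: bravo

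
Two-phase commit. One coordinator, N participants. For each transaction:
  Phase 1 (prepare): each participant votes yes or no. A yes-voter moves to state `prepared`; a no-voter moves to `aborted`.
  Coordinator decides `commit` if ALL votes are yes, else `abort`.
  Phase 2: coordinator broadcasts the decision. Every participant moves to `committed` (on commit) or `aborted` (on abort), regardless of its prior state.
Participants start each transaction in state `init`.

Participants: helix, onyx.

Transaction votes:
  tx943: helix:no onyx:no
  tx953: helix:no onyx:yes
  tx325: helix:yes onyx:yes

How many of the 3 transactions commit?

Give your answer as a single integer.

Answer: 1

Derivation:
tx943: no from helix, onyx -> abort (commits=0)
tx953: no from helix -> abort (commits=0)
tx325: all yes -> commit (commits=1)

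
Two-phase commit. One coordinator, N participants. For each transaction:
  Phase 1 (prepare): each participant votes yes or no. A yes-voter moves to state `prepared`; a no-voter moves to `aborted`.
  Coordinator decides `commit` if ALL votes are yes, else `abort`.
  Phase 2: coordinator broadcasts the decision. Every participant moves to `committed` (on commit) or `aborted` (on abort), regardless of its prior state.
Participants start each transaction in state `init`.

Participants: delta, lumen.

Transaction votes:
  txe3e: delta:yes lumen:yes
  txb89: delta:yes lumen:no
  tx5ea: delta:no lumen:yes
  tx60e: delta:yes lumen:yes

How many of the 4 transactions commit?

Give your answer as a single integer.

Answer: 2

Derivation:
txe3e: all yes -> commit (commits=1)
txb89: no from lumen -> abort (commits=1)
tx5ea: no from delta -> abort (commits=1)
tx60e: all yes -> commit (commits=2)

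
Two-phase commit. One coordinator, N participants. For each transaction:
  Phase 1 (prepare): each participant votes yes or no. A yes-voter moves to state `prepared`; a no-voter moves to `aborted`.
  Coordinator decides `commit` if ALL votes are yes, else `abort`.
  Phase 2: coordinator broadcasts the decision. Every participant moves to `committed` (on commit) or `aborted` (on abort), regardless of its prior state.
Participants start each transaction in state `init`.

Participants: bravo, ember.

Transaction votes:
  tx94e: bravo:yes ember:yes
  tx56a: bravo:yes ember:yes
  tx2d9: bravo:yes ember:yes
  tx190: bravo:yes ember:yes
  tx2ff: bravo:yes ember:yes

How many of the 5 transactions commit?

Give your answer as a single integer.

tx94e: all yes -> commit (commits=1)
tx56a: all yes -> commit (commits=2)
tx2d9: all yes -> commit (commits=3)
tx190: all yes -> commit (commits=4)
tx2ff: all yes -> commit (commits=5)

Answer: 5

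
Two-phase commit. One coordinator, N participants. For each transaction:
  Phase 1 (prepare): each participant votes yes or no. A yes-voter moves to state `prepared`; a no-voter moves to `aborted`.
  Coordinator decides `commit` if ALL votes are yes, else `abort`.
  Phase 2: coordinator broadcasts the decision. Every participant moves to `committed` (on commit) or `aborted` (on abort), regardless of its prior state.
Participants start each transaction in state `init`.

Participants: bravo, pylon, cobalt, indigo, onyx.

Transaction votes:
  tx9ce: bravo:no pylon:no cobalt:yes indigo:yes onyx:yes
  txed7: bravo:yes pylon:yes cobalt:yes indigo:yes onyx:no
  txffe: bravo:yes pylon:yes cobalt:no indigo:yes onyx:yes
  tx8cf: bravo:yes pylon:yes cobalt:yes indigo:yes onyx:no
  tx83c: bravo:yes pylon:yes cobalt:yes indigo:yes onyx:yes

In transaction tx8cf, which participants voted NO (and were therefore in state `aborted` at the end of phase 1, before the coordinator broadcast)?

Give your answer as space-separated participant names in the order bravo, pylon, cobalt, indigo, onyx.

Txn tx8cf phase 1: bravo yes -> prepared; pylon yes -> prepared; cobalt yes -> prepared; indigo yes -> prepared; onyx no -> aborted

Answer: onyx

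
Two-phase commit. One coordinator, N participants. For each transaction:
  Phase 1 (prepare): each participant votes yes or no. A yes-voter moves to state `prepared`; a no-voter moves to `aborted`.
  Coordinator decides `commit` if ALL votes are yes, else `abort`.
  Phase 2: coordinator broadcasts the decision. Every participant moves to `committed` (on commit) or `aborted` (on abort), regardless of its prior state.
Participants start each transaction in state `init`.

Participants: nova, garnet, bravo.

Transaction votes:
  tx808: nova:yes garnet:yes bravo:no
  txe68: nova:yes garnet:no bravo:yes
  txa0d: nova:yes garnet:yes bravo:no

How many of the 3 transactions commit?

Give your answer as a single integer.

Answer: 0

Derivation:
tx808: no from bravo -> abort (commits=0)
txe68: no from garnet -> abort (commits=0)
txa0d: no from bravo -> abort (commits=0)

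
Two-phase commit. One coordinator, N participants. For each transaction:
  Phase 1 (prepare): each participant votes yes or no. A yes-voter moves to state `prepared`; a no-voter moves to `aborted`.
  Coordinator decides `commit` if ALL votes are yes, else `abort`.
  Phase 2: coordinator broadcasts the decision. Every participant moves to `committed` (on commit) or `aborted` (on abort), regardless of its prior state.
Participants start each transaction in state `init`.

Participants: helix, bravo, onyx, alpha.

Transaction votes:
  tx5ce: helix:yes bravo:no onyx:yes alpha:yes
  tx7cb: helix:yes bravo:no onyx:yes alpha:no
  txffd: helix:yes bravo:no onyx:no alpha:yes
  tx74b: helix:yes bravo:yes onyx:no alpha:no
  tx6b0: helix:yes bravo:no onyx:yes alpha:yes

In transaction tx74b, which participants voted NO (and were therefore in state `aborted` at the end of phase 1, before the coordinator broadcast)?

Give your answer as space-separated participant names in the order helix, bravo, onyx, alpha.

Answer: onyx alpha

Derivation:
Txn tx74b phase 1: helix yes -> prepared; bravo yes -> prepared; onyx no -> aborted; alpha no -> aborted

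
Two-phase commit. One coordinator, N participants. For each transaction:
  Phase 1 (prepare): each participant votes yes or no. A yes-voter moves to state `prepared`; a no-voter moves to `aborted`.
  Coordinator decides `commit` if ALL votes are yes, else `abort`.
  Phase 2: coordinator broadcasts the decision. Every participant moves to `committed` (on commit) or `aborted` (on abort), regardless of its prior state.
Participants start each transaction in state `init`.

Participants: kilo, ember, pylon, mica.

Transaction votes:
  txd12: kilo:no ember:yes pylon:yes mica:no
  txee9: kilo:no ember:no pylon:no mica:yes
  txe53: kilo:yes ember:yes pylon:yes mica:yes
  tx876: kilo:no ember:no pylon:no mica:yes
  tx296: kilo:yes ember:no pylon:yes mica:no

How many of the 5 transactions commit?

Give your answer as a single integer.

txd12: no from kilo, mica -> abort (commits=0)
txee9: no from kilo, ember, pylon -> abort (commits=0)
txe53: all yes -> commit (commits=1)
tx876: no from kilo, ember, pylon -> abort (commits=1)
tx296: no from ember, mica -> abort (commits=1)

Answer: 1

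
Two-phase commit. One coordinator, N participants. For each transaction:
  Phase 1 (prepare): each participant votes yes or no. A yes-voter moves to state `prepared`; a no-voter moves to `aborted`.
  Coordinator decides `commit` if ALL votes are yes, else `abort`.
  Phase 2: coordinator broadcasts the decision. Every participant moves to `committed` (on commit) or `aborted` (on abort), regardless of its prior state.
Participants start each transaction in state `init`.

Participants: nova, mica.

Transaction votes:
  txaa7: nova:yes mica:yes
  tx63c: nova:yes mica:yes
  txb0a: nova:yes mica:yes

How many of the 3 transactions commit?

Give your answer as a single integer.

Answer: 3

Derivation:
txaa7: all yes -> commit (commits=1)
tx63c: all yes -> commit (commits=2)
txb0a: all yes -> commit (commits=3)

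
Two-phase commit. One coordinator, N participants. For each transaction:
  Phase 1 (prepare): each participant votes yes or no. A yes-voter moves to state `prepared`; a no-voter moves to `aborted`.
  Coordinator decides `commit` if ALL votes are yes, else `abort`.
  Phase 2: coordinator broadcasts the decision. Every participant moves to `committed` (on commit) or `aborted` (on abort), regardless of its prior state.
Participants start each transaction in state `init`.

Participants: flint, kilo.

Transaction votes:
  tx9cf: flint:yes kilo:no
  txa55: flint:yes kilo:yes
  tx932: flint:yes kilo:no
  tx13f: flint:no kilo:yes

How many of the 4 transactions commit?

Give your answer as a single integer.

tx9cf: no from kilo -> abort (commits=0)
txa55: all yes -> commit (commits=1)
tx932: no from kilo -> abort (commits=1)
tx13f: no from flint -> abort (commits=1)

Answer: 1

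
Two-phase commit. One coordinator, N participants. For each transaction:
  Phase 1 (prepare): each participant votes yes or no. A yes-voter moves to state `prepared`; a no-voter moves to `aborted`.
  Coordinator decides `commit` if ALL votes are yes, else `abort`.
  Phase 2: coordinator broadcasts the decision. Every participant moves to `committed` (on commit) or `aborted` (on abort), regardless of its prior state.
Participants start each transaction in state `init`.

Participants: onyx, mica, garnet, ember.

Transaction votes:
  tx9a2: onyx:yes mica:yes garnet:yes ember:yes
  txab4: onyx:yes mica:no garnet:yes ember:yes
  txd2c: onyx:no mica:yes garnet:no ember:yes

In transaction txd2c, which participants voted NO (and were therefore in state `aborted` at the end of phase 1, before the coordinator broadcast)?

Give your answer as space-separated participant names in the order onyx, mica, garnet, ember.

Txn txd2c phase 1: onyx no -> aborted; mica yes -> prepared; garnet no -> aborted; ember yes -> prepared

Answer: onyx garnet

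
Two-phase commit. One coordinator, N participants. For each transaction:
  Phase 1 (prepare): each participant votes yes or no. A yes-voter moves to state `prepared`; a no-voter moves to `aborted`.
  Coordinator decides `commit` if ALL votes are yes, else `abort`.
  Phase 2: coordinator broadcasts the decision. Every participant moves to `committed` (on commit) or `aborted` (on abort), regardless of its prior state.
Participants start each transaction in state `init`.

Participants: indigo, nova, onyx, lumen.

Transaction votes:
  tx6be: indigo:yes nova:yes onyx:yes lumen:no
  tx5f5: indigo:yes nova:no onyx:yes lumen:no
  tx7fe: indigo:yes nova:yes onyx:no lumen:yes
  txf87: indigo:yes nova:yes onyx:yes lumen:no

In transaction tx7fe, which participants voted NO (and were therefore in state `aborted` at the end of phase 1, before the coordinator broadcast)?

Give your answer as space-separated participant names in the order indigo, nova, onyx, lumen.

Answer: onyx

Derivation:
Txn tx7fe phase 1: indigo yes -> prepared; nova yes -> prepared; onyx no -> aborted; lumen yes -> prepared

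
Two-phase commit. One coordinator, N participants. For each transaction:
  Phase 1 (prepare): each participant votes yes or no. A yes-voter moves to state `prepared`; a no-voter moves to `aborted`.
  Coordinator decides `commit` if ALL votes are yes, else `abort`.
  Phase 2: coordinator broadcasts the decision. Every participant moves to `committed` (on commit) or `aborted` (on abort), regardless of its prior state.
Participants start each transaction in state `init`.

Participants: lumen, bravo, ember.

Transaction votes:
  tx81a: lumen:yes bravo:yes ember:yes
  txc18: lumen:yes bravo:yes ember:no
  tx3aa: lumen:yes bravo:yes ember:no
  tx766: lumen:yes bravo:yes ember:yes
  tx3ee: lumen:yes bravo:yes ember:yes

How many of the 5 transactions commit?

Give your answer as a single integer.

Answer: 3

Derivation:
tx81a: all yes -> commit (commits=1)
txc18: no from ember -> abort (commits=1)
tx3aa: no from ember -> abort (commits=1)
tx766: all yes -> commit (commits=2)
tx3ee: all yes -> commit (commits=3)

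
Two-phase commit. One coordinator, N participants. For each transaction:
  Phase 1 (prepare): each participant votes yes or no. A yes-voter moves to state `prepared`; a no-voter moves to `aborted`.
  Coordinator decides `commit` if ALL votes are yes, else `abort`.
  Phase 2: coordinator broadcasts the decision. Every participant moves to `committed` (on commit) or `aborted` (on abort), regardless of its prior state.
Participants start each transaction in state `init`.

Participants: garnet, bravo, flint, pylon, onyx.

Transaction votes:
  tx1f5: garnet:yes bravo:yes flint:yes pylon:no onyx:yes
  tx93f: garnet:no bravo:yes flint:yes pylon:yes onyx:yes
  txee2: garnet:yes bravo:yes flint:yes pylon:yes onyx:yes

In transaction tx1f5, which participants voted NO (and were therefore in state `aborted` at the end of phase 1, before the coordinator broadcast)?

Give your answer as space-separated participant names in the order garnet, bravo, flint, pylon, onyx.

Txn tx1f5 phase 1: garnet yes -> prepared; bravo yes -> prepared; flint yes -> prepared; pylon no -> aborted; onyx yes -> prepared

Answer: pylon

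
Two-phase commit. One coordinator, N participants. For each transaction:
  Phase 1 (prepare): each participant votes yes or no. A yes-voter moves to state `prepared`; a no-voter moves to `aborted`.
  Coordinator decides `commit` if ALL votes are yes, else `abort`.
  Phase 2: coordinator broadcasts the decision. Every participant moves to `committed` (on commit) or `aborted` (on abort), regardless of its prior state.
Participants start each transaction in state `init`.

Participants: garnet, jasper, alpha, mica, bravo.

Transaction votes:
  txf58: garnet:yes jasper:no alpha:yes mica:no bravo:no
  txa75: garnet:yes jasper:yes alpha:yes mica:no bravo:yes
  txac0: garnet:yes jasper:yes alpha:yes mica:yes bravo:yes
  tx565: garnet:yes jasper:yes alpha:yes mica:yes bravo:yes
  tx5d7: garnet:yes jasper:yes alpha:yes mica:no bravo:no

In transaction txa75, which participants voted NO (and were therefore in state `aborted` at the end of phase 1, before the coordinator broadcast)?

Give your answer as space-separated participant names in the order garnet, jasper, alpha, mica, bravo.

Answer: mica

Derivation:
Txn txa75 phase 1: garnet yes -> prepared; jasper yes -> prepared; alpha yes -> prepared; mica no -> aborted; bravo yes -> prepared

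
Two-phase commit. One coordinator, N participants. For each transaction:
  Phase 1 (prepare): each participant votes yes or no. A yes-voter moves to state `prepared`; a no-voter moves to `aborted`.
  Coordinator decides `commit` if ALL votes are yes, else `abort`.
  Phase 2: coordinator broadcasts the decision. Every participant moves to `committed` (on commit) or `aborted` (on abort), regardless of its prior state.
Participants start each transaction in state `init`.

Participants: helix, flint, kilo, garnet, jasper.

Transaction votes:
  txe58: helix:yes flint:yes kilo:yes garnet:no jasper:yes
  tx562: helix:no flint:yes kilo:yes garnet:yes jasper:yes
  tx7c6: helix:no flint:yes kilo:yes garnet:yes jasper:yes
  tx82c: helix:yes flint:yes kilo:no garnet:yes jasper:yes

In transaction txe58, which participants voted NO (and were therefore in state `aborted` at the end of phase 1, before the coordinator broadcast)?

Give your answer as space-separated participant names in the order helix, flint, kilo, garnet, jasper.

Txn txe58 phase 1: helix yes -> prepared; flint yes -> prepared; kilo yes -> prepared; garnet no -> aborted; jasper yes -> prepared

Answer: garnet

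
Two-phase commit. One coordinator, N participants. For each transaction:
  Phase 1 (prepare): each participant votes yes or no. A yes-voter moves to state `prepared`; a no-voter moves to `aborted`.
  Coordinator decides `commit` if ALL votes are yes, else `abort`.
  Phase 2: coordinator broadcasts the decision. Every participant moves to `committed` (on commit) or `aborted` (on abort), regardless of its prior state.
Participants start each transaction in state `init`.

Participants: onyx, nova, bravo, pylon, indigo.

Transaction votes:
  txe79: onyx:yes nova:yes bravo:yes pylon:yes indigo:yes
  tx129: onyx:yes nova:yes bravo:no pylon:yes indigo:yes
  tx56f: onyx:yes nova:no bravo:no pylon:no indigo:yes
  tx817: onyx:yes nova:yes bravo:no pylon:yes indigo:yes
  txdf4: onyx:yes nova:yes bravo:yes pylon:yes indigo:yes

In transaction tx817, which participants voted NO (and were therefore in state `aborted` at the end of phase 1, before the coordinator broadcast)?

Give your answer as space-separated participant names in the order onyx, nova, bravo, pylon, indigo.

Answer: bravo

Derivation:
Txn tx817 phase 1: onyx yes -> prepared; nova yes -> prepared; bravo no -> aborted; pylon yes -> prepared; indigo yes -> prepared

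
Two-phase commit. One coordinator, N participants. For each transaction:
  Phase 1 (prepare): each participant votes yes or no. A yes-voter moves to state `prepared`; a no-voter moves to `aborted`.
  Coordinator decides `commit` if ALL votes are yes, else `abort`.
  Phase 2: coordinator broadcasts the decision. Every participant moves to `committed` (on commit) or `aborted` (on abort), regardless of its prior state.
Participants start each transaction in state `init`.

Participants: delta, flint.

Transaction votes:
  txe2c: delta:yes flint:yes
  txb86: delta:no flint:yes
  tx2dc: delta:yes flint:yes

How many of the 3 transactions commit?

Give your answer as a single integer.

txe2c: all yes -> commit (commits=1)
txb86: no from delta -> abort (commits=1)
tx2dc: all yes -> commit (commits=2)

Answer: 2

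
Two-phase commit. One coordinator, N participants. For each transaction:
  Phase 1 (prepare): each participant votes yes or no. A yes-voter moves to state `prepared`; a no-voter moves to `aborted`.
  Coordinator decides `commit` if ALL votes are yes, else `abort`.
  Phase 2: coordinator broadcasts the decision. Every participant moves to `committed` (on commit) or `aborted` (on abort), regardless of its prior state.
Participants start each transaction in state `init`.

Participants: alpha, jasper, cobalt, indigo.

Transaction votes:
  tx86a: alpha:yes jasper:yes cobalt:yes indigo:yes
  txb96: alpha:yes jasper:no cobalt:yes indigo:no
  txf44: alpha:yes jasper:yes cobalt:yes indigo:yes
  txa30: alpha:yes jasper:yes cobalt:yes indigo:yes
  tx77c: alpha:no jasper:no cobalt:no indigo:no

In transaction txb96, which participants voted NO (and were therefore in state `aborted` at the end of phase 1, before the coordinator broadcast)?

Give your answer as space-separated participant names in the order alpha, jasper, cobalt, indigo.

Txn txb96 phase 1: alpha yes -> prepared; jasper no -> aborted; cobalt yes -> prepared; indigo no -> aborted

Answer: jasper indigo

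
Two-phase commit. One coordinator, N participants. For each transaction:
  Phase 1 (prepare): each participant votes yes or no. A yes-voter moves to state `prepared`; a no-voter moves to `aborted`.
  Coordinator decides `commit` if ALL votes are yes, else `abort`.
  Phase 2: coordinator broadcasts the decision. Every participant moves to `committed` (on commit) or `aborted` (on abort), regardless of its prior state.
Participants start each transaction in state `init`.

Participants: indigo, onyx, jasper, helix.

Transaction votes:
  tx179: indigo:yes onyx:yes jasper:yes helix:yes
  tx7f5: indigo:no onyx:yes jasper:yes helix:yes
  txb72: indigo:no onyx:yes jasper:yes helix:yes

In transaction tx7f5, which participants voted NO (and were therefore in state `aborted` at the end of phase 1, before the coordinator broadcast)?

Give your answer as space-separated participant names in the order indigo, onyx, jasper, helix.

Answer: indigo

Derivation:
Txn tx7f5 phase 1: indigo no -> aborted; onyx yes -> prepared; jasper yes -> prepared; helix yes -> prepared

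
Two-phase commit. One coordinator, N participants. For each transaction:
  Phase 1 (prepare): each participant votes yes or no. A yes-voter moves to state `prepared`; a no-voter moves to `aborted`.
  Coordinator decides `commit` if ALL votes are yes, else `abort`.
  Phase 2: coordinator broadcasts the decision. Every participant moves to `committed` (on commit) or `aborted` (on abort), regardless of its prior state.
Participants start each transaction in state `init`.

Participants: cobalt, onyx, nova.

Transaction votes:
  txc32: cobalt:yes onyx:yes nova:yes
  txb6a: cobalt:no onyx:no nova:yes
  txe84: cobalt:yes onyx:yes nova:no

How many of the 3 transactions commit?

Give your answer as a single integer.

txc32: all yes -> commit (commits=1)
txb6a: no from cobalt, onyx -> abort (commits=1)
txe84: no from nova -> abort (commits=1)

Answer: 1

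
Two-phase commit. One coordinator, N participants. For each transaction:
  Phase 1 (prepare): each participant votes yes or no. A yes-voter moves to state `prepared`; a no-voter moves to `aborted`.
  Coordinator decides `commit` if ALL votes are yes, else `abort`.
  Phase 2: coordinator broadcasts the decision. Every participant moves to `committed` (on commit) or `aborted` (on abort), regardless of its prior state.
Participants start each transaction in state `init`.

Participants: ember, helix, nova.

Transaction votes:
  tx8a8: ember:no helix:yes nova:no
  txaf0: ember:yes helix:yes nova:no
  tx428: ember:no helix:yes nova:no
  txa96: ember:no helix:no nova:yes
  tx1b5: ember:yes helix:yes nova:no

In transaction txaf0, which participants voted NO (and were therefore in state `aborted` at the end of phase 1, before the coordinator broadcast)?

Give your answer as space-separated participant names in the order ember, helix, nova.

Answer: nova

Derivation:
Txn txaf0 phase 1: ember yes -> prepared; helix yes -> prepared; nova no -> aborted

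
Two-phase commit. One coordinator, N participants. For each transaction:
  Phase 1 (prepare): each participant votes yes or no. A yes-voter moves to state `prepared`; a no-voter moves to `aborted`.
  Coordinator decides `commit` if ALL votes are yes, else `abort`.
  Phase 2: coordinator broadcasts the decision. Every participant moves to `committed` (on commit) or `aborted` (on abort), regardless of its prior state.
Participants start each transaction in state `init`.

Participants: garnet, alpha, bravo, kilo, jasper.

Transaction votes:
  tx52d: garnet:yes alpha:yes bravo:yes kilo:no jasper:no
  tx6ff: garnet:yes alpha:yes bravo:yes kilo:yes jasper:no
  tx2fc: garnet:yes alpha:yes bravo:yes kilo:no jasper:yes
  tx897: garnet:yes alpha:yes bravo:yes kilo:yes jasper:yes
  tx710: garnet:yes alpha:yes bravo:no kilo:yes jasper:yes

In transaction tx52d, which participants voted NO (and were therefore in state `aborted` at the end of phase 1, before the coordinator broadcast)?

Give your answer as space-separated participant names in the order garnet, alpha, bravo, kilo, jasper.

Txn tx52d phase 1: garnet yes -> prepared; alpha yes -> prepared; bravo yes -> prepared; kilo no -> aborted; jasper no -> aborted

Answer: kilo jasper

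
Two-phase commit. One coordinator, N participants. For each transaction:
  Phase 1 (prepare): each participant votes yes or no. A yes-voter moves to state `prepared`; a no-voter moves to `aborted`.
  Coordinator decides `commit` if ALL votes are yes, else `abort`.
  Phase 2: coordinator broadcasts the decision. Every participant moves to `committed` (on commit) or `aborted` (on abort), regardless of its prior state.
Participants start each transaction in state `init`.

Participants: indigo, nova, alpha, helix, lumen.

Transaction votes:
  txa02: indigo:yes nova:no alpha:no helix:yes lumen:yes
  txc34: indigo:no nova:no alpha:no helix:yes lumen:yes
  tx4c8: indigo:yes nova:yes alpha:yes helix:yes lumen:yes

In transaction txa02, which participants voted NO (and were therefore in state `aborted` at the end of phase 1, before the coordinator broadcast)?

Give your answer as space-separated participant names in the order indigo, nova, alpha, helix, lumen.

Txn txa02 phase 1: indigo yes -> prepared; nova no -> aborted; alpha no -> aborted; helix yes -> prepared; lumen yes -> prepared

Answer: nova alpha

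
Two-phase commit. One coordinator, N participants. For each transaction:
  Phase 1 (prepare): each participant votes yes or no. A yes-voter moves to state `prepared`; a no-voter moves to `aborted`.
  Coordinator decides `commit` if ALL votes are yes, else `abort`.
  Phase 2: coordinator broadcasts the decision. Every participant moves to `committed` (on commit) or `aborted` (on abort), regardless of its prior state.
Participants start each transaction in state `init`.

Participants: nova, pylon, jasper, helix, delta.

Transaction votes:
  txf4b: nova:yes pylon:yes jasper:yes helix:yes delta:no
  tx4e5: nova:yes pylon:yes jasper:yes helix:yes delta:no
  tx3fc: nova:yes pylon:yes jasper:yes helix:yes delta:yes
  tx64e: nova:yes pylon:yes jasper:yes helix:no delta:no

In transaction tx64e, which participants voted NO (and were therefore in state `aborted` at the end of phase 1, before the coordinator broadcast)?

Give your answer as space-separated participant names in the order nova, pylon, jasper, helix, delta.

Answer: helix delta

Derivation:
Txn tx64e phase 1: nova yes -> prepared; pylon yes -> prepared; jasper yes -> prepared; helix no -> aborted; delta no -> aborted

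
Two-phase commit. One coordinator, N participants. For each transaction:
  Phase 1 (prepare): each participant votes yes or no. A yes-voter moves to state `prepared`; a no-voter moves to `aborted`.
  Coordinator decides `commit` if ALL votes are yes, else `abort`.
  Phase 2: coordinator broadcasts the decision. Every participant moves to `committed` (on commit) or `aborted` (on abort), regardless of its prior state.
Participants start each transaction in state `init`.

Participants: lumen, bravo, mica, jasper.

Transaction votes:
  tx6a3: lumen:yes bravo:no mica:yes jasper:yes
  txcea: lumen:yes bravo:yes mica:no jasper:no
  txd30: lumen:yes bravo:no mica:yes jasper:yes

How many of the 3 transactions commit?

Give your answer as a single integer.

Answer: 0

Derivation:
tx6a3: no from bravo -> abort (commits=0)
txcea: no from mica, jasper -> abort (commits=0)
txd30: no from bravo -> abort (commits=0)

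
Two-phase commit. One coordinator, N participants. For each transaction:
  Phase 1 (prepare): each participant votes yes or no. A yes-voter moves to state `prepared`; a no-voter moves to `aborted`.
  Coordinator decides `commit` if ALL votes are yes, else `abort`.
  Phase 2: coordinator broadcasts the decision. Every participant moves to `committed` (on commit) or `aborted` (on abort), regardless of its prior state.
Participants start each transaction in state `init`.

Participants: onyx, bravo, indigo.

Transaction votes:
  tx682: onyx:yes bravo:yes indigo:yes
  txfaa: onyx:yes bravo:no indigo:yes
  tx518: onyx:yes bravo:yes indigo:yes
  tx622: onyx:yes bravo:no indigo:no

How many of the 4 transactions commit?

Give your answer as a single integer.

Answer: 2

Derivation:
tx682: all yes -> commit (commits=1)
txfaa: no from bravo -> abort (commits=1)
tx518: all yes -> commit (commits=2)
tx622: no from bravo, indigo -> abort (commits=2)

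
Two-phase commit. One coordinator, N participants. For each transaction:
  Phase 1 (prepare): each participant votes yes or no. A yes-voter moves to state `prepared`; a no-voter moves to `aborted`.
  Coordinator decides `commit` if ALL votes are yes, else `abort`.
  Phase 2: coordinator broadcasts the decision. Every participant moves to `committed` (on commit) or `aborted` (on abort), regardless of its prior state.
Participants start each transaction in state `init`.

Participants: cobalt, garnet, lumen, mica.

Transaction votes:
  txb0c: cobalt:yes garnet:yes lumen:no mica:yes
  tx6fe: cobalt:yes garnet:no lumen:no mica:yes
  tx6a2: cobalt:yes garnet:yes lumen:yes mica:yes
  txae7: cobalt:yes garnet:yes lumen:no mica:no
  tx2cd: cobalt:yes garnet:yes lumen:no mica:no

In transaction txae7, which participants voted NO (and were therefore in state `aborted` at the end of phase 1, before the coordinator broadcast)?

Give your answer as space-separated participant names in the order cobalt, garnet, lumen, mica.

Txn txae7 phase 1: cobalt yes -> prepared; garnet yes -> prepared; lumen no -> aborted; mica no -> aborted

Answer: lumen mica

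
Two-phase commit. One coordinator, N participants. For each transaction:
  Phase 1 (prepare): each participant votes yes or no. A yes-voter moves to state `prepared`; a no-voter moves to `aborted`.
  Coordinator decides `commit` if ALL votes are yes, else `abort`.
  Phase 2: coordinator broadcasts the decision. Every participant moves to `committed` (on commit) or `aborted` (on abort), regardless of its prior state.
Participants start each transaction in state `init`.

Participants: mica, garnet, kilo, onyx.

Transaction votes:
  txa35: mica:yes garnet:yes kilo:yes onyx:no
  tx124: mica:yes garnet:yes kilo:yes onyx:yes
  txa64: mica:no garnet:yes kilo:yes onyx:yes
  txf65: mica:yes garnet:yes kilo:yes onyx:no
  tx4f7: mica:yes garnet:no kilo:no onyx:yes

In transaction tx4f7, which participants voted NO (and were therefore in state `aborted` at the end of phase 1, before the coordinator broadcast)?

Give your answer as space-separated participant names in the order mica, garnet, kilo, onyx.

Txn tx4f7 phase 1: mica yes -> prepared; garnet no -> aborted; kilo no -> aborted; onyx yes -> prepared

Answer: garnet kilo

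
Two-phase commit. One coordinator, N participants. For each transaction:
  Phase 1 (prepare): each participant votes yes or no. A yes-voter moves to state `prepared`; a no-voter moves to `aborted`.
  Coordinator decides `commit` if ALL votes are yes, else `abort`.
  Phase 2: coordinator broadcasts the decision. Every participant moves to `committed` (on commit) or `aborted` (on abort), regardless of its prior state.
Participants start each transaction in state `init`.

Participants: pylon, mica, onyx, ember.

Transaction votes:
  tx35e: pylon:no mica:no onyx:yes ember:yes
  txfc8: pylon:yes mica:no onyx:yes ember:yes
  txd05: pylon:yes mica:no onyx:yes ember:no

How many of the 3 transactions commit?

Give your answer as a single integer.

Answer: 0

Derivation:
tx35e: no from pylon, mica -> abort (commits=0)
txfc8: no from mica -> abort (commits=0)
txd05: no from mica, ember -> abort (commits=0)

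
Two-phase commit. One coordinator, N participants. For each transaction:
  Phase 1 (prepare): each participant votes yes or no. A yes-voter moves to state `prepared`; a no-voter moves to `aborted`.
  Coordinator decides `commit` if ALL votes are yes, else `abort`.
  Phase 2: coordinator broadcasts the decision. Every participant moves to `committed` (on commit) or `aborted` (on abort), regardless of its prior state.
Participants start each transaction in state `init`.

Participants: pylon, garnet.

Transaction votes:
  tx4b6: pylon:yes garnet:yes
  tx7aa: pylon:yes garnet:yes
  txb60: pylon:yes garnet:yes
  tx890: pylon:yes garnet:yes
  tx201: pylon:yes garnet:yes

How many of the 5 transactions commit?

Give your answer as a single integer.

tx4b6: all yes -> commit (commits=1)
tx7aa: all yes -> commit (commits=2)
txb60: all yes -> commit (commits=3)
tx890: all yes -> commit (commits=4)
tx201: all yes -> commit (commits=5)

Answer: 5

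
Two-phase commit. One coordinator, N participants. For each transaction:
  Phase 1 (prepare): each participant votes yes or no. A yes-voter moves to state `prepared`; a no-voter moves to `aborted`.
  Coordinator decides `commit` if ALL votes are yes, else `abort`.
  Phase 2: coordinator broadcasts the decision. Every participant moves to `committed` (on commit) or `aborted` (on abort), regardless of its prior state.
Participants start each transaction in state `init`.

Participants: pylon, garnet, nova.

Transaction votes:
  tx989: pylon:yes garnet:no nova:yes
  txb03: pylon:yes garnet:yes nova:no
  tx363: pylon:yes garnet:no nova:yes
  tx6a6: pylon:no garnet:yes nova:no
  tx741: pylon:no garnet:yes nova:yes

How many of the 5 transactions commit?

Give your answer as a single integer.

Answer: 0

Derivation:
tx989: no from garnet -> abort (commits=0)
txb03: no from nova -> abort (commits=0)
tx363: no from garnet -> abort (commits=0)
tx6a6: no from pylon, nova -> abort (commits=0)
tx741: no from pylon -> abort (commits=0)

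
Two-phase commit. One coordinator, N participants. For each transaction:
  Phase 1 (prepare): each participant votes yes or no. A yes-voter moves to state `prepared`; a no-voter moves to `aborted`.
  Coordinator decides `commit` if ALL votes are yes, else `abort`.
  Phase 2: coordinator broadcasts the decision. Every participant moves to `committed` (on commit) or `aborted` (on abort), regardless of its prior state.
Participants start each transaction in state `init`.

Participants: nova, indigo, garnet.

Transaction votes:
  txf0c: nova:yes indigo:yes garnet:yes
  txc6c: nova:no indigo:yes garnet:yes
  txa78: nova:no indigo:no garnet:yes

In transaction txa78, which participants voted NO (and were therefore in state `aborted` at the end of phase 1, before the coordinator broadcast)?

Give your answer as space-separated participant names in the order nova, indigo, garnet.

Answer: nova indigo

Derivation:
Txn txa78 phase 1: nova no -> aborted; indigo no -> aborted; garnet yes -> prepared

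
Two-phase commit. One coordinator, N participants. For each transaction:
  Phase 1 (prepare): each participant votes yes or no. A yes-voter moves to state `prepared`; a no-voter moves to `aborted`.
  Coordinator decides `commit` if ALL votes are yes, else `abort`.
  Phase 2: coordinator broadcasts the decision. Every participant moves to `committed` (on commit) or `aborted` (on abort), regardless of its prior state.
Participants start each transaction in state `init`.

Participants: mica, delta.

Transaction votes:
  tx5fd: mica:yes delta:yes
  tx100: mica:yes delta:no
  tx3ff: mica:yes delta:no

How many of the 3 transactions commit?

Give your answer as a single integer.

tx5fd: all yes -> commit (commits=1)
tx100: no from delta -> abort (commits=1)
tx3ff: no from delta -> abort (commits=1)

Answer: 1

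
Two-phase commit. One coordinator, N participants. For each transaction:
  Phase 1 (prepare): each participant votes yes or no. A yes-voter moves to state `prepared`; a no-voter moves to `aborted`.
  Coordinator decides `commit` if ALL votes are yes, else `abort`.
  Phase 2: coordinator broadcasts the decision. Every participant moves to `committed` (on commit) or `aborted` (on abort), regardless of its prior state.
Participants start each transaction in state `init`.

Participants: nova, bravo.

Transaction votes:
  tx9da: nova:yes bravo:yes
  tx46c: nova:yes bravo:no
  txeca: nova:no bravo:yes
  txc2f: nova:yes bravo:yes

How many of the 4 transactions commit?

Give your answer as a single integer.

Answer: 2

Derivation:
tx9da: all yes -> commit (commits=1)
tx46c: no from bravo -> abort (commits=1)
txeca: no from nova -> abort (commits=1)
txc2f: all yes -> commit (commits=2)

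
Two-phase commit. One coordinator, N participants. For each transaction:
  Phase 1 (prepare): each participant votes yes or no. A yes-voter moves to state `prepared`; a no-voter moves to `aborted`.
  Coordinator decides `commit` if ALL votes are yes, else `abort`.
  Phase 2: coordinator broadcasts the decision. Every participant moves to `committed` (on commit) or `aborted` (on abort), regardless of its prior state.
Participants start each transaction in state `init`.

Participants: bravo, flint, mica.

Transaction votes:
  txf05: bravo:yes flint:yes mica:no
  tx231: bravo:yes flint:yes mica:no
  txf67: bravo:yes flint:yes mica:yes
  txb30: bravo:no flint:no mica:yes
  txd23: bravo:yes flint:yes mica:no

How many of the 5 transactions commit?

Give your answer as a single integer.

txf05: no from mica -> abort (commits=0)
tx231: no from mica -> abort (commits=0)
txf67: all yes -> commit (commits=1)
txb30: no from bravo, flint -> abort (commits=1)
txd23: no from mica -> abort (commits=1)

Answer: 1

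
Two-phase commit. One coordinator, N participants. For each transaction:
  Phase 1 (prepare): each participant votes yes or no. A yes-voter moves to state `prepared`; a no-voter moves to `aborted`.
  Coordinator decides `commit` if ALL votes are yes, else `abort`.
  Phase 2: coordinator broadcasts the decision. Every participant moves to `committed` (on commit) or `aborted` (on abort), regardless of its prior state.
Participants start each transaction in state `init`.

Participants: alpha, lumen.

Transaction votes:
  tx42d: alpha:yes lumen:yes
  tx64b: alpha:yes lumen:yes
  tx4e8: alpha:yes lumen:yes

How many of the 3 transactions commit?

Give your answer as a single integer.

Answer: 3

Derivation:
tx42d: all yes -> commit (commits=1)
tx64b: all yes -> commit (commits=2)
tx4e8: all yes -> commit (commits=3)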